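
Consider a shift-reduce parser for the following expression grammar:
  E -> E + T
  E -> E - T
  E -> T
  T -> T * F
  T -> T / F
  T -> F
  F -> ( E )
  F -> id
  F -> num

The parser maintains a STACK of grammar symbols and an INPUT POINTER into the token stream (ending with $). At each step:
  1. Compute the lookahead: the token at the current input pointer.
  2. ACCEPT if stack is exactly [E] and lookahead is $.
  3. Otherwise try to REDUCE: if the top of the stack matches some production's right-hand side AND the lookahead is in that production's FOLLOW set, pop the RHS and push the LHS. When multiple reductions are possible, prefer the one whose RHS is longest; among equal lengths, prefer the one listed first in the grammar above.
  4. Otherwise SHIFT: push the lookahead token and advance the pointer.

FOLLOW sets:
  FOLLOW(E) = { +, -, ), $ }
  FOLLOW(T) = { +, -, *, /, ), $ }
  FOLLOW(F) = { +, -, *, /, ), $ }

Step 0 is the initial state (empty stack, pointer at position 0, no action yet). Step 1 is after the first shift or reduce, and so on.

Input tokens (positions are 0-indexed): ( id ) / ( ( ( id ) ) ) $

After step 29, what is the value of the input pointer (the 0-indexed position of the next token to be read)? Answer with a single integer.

Answer: 11

Derivation:
Step 1: shift (. Stack=[(] ptr=1 lookahead=id remaining=[id ) / ( ( ( id ) ) ) $]
Step 2: shift id. Stack=[( id] ptr=2 lookahead=) remaining=[) / ( ( ( id ) ) ) $]
Step 3: reduce F->id. Stack=[( F] ptr=2 lookahead=) remaining=[) / ( ( ( id ) ) ) $]
Step 4: reduce T->F. Stack=[( T] ptr=2 lookahead=) remaining=[) / ( ( ( id ) ) ) $]
Step 5: reduce E->T. Stack=[( E] ptr=2 lookahead=) remaining=[) / ( ( ( id ) ) ) $]
Step 6: shift ). Stack=[( E )] ptr=3 lookahead=/ remaining=[/ ( ( ( id ) ) ) $]
Step 7: reduce F->( E ). Stack=[F] ptr=3 lookahead=/ remaining=[/ ( ( ( id ) ) ) $]
Step 8: reduce T->F. Stack=[T] ptr=3 lookahead=/ remaining=[/ ( ( ( id ) ) ) $]
Step 9: shift /. Stack=[T /] ptr=4 lookahead=( remaining=[( ( ( id ) ) ) $]
Step 10: shift (. Stack=[T / (] ptr=5 lookahead=( remaining=[( ( id ) ) ) $]
Step 11: shift (. Stack=[T / ( (] ptr=6 lookahead=( remaining=[( id ) ) ) $]
Step 12: shift (. Stack=[T / ( ( (] ptr=7 lookahead=id remaining=[id ) ) ) $]
Step 13: shift id. Stack=[T / ( ( ( id] ptr=8 lookahead=) remaining=[) ) ) $]
Step 14: reduce F->id. Stack=[T / ( ( ( F] ptr=8 lookahead=) remaining=[) ) ) $]
Step 15: reduce T->F. Stack=[T / ( ( ( T] ptr=8 lookahead=) remaining=[) ) ) $]
Step 16: reduce E->T. Stack=[T / ( ( ( E] ptr=8 lookahead=) remaining=[) ) ) $]
Step 17: shift ). Stack=[T / ( ( ( E )] ptr=9 lookahead=) remaining=[) ) $]
Step 18: reduce F->( E ). Stack=[T / ( ( F] ptr=9 lookahead=) remaining=[) ) $]
Step 19: reduce T->F. Stack=[T / ( ( T] ptr=9 lookahead=) remaining=[) ) $]
Step 20: reduce E->T. Stack=[T / ( ( E] ptr=9 lookahead=) remaining=[) ) $]
Step 21: shift ). Stack=[T / ( ( E )] ptr=10 lookahead=) remaining=[) $]
Step 22: reduce F->( E ). Stack=[T / ( F] ptr=10 lookahead=) remaining=[) $]
Step 23: reduce T->F. Stack=[T / ( T] ptr=10 lookahead=) remaining=[) $]
Step 24: reduce E->T. Stack=[T / ( E] ptr=10 lookahead=) remaining=[) $]
Step 25: shift ). Stack=[T / ( E )] ptr=11 lookahead=$ remaining=[$]
Step 26: reduce F->( E ). Stack=[T / F] ptr=11 lookahead=$ remaining=[$]
Step 27: reduce T->T / F. Stack=[T] ptr=11 lookahead=$ remaining=[$]
Step 28: reduce E->T. Stack=[E] ptr=11 lookahead=$ remaining=[$]
Step 29: accept. Stack=[E] ptr=11 lookahead=$ remaining=[$]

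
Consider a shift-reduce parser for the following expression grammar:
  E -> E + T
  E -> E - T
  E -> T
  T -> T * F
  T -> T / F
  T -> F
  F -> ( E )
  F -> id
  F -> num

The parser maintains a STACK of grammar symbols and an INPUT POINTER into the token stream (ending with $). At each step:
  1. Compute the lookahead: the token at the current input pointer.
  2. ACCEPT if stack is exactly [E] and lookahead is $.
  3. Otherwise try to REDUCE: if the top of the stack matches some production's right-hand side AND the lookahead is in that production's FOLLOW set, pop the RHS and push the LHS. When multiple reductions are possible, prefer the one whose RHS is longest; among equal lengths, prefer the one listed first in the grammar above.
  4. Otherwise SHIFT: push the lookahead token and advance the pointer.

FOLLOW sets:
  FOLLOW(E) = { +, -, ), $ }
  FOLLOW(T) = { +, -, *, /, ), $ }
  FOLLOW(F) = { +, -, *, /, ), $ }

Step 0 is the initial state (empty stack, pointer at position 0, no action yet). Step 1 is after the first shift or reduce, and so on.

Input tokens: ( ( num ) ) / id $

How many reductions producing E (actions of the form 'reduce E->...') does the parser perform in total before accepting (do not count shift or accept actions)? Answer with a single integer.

Answer: 3

Derivation:
Step 1: shift (. Stack=[(] ptr=1 lookahead=( remaining=[( num ) ) / id $]
Step 2: shift (. Stack=[( (] ptr=2 lookahead=num remaining=[num ) ) / id $]
Step 3: shift num. Stack=[( ( num] ptr=3 lookahead=) remaining=[) ) / id $]
Step 4: reduce F->num. Stack=[( ( F] ptr=3 lookahead=) remaining=[) ) / id $]
Step 5: reduce T->F. Stack=[( ( T] ptr=3 lookahead=) remaining=[) ) / id $]
Step 6: reduce E->T. Stack=[( ( E] ptr=3 lookahead=) remaining=[) ) / id $]
Step 7: shift ). Stack=[( ( E )] ptr=4 lookahead=) remaining=[) / id $]
Step 8: reduce F->( E ). Stack=[( F] ptr=4 lookahead=) remaining=[) / id $]
Step 9: reduce T->F. Stack=[( T] ptr=4 lookahead=) remaining=[) / id $]
Step 10: reduce E->T. Stack=[( E] ptr=4 lookahead=) remaining=[) / id $]
Step 11: shift ). Stack=[( E )] ptr=5 lookahead=/ remaining=[/ id $]
Step 12: reduce F->( E ). Stack=[F] ptr=5 lookahead=/ remaining=[/ id $]
Step 13: reduce T->F. Stack=[T] ptr=5 lookahead=/ remaining=[/ id $]
Step 14: shift /. Stack=[T /] ptr=6 lookahead=id remaining=[id $]
Step 15: shift id. Stack=[T / id] ptr=7 lookahead=$ remaining=[$]
Step 16: reduce F->id. Stack=[T / F] ptr=7 lookahead=$ remaining=[$]
Step 17: reduce T->T / F. Stack=[T] ptr=7 lookahead=$ remaining=[$]
Step 18: reduce E->T. Stack=[E] ptr=7 lookahead=$ remaining=[$]
Step 19: accept. Stack=[E] ptr=7 lookahead=$ remaining=[$]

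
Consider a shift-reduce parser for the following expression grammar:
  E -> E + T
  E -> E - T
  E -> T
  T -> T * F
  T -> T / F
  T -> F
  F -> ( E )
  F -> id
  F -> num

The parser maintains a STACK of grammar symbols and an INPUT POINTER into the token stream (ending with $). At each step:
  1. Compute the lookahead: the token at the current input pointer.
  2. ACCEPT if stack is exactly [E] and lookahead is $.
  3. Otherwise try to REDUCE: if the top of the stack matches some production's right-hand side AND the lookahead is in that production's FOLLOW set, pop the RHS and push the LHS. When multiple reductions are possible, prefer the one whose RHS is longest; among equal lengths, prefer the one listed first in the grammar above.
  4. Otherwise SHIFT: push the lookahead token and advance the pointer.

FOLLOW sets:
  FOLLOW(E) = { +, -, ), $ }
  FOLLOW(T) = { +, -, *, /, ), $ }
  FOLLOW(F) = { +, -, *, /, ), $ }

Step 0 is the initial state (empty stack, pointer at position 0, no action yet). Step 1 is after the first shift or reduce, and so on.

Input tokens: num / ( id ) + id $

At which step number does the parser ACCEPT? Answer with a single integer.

Answer: 19

Derivation:
Step 1: shift num. Stack=[num] ptr=1 lookahead=/ remaining=[/ ( id ) + id $]
Step 2: reduce F->num. Stack=[F] ptr=1 lookahead=/ remaining=[/ ( id ) + id $]
Step 3: reduce T->F. Stack=[T] ptr=1 lookahead=/ remaining=[/ ( id ) + id $]
Step 4: shift /. Stack=[T /] ptr=2 lookahead=( remaining=[( id ) + id $]
Step 5: shift (. Stack=[T / (] ptr=3 lookahead=id remaining=[id ) + id $]
Step 6: shift id. Stack=[T / ( id] ptr=4 lookahead=) remaining=[) + id $]
Step 7: reduce F->id. Stack=[T / ( F] ptr=4 lookahead=) remaining=[) + id $]
Step 8: reduce T->F. Stack=[T / ( T] ptr=4 lookahead=) remaining=[) + id $]
Step 9: reduce E->T. Stack=[T / ( E] ptr=4 lookahead=) remaining=[) + id $]
Step 10: shift ). Stack=[T / ( E )] ptr=5 lookahead=+ remaining=[+ id $]
Step 11: reduce F->( E ). Stack=[T / F] ptr=5 lookahead=+ remaining=[+ id $]
Step 12: reduce T->T / F. Stack=[T] ptr=5 lookahead=+ remaining=[+ id $]
Step 13: reduce E->T. Stack=[E] ptr=5 lookahead=+ remaining=[+ id $]
Step 14: shift +. Stack=[E +] ptr=6 lookahead=id remaining=[id $]
Step 15: shift id. Stack=[E + id] ptr=7 lookahead=$ remaining=[$]
Step 16: reduce F->id. Stack=[E + F] ptr=7 lookahead=$ remaining=[$]
Step 17: reduce T->F. Stack=[E + T] ptr=7 lookahead=$ remaining=[$]
Step 18: reduce E->E + T. Stack=[E] ptr=7 lookahead=$ remaining=[$]
Step 19: accept. Stack=[E] ptr=7 lookahead=$ remaining=[$]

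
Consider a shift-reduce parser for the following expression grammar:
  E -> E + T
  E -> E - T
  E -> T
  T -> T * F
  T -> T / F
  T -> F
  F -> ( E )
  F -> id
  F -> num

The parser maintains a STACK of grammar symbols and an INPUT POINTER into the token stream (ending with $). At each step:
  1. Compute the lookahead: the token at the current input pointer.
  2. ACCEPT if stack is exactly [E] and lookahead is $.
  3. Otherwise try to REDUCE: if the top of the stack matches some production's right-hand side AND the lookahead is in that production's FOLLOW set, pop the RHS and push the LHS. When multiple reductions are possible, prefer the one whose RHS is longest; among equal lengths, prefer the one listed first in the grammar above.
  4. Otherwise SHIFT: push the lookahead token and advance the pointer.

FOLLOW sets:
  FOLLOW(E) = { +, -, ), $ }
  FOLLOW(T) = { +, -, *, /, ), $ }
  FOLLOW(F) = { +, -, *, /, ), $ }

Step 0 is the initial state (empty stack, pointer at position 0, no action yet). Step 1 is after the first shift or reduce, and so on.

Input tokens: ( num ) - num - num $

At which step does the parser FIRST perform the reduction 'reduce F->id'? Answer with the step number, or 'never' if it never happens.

Answer: never

Derivation:
Step 1: shift (. Stack=[(] ptr=1 lookahead=num remaining=[num ) - num - num $]
Step 2: shift num. Stack=[( num] ptr=2 lookahead=) remaining=[) - num - num $]
Step 3: reduce F->num. Stack=[( F] ptr=2 lookahead=) remaining=[) - num - num $]
Step 4: reduce T->F. Stack=[( T] ptr=2 lookahead=) remaining=[) - num - num $]
Step 5: reduce E->T. Stack=[( E] ptr=2 lookahead=) remaining=[) - num - num $]
Step 6: shift ). Stack=[( E )] ptr=3 lookahead=- remaining=[- num - num $]
Step 7: reduce F->( E ). Stack=[F] ptr=3 lookahead=- remaining=[- num - num $]
Step 8: reduce T->F. Stack=[T] ptr=3 lookahead=- remaining=[- num - num $]
Step 9: reduce E->T. Stack=[E] ptr=3 lookahead=- remaining=[- num - num $]
Step 10: shift -. Stack=[E -] ptr=4 lookahead=num remaining=[num - num $]
Step 11: shift num. Stack=[E - num] ptr=5 lookahead=- remaining=[- num $]
Step 12: reduce F->num. Stack=[E - F] ptr=5 lookahead=- remaining=[- num $]
Step 13: reduce T->F. Stack=[E - T] ptr=5 lookahead=- remaining=[- num $]
Step 14: reduce E->E - T. Stack=[E] ptr=5 lookahead=- remaining=[- num $]
Step 15: shift -. Stack=[E -] ptr=6 lookahead=num remaining=[num $]
Step 16: shift num. Stack=[E - num] ptr=7 lookahead=$ remaining=[$]
Step 17: reduce F->num. Stack=[E - F] ptr=7 lookahead=$ remaining=[$]
Step 18: reduce T->F. Stack=[E - T] ptr=7 lookahead=$ remaining=[$]
Step 19: reduce E->E - T. Stack=[E] ptr=7 lookahead=$ remaining=[$]
Step 20: accept. Stack=[E] ptr=7 lookahead=$ remaining=[$]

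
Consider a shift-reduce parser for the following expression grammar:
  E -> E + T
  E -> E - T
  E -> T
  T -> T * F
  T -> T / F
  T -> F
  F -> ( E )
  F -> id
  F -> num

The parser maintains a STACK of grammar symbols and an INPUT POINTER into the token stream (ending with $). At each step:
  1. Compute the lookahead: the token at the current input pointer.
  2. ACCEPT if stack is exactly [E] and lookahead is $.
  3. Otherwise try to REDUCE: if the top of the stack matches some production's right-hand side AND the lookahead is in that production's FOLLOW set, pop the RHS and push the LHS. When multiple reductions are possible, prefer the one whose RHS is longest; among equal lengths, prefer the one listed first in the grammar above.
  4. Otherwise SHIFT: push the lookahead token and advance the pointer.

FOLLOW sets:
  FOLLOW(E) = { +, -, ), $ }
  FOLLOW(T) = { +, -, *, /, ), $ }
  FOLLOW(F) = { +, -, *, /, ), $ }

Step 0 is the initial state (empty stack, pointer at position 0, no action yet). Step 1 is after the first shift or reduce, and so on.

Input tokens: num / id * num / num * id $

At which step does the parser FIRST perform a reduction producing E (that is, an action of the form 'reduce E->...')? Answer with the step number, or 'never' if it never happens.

Answer: 20

Derivation:
Step 1: shift num. Stack=[num] ptr=1 lookahead=/ remaining=[/ id * num / num * id $]
Step 2: reduce F->num. Stack=[F] ptr=1 lookahead=/ remaining=[/ id * num / num * id $]
Step 3: reduce T->F. Stack=[T] ptr=1 lookahead=/ remaining=[/ id * num / num * id $]
Step 4: shift /. Stack=[T /] ptr=2 lookahead=id remaining=[id * num / num * id $]
Step 5: shift id. Stack=[T / id] ptr=3 lookahead=* remaining=[* num / num * id $]
Step 6: reduce F->id. Stack=[T / F] ptr=3 lookahead=* remaining=[* num / num * id $]
Step 7: reduce T->T / F. Stack=[T] ptr=3 lookahead=* remaining=[* num / num * id $]
Step 8: shift *. Stack=[T *] ptr=4 lookahead=num remaining=[num / num * id $]
Step 9: shift num. Stack=[T * num] ptr=5 lookahead=/ remaining=[/ num * id $]
Step 10: reduce F->num. Stack=[T * F] ptr=5 lookahead=/ remaining=[/ num * id $]
Step 11: reduce T->T * F. Stack=[T] ptr=5 lookahead=/ remaining=[/ num * id $]
Step 12: shift /. Stack=[T /] ptr=6 lookahead=num remaining=[num * id $]
Step 13: shift num. Stack=[T / num] ptr=7 lookahead=* remaining=[* id $]
Step 14: reduce F->num. Stack=[T / F] ptr=7 lookahead=* remaining=[* id $]
Step 15: reduce T->T / F. Stack=[T] ptr=7 lookahead=* remaining=[* id $]
Step 16: shift *. Stack=[T *] ptr=8 lookahead=id remaining=[id $]
Step 17: shift id. Stack=[T * id] ptr=9 lookahead=$ remaining=[$]
Step 18: reduce F->id. Stack=[T * F] ptr=9 lookahead=$ remaining=[$]
Step 19: reduce T->T * F. Stack=[T] ptr=9 lookahead=$ remaining=[$]
Step 20: reduce E->T. Stack=[E] ptr=9 lookahead=$ remaining=[$]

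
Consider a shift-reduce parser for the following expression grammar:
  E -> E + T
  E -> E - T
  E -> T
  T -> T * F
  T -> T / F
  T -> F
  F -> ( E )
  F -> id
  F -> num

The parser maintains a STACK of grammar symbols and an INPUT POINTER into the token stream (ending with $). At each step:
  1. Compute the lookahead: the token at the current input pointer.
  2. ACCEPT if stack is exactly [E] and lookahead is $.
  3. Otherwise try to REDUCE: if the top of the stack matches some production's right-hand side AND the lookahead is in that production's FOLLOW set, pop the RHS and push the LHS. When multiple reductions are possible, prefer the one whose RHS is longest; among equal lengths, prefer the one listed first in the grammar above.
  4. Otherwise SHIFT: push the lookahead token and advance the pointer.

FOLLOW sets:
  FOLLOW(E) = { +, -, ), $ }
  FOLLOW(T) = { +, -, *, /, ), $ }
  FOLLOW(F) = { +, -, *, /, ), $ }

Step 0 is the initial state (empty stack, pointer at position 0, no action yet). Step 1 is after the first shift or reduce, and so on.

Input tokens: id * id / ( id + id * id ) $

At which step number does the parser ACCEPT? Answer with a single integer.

Answer: 27

Derivation:
Step 1: shift id. Stack=[id] ptr=1 lookahead=* remaining=[* id / ( id + id * id ) $]
Step 2: reduce F->id. Stack=[F] ptr=1 lookahead=* remaining=[* id / ( id + id * id ) $]
Step 3: reduce T->F. Stack=[T] ptr=1 lookahead=* remaining=[* id / ( id + id * id ) $]
Step 4: shift *. Stack=[T *] ptr=2 lookahead=id remaining=[id / ( id + id * id ) $]
Step 5: shift id. Stack=[T * id] ptr=3 lookahead=/ remaining=[/ ( id + id * id ) $]
Step 6: reduce F->id. Stack=[T * F] ptr=3 lookahead=/ remaining=[/ ( id + id * id ) $]
Step 7: reduce T->T * F. Stack=[T] ptr=3 lookahead=/ remaining=[/ ( id + id * id ) $]
Step 8: shift /. Stack=[T /] ptr=4 lookahead=( remaining=[( id + id * id ) $]
Step 9: shift (. Stack=[T / (] ptr=5 lookahead=id remaining=[id + id * id ) $]
Step 10: shift id. Stack=[T / ( id] ptr=6 lookahead=+ remaining=[+ id * id ) $]
Step 11: reduce F->id. Stack=[T / ( F] ptr=6 lookahead=+ remaining=[+ id * id ) $]
Step 12: reduce T->F. Stack=[T / ( T] ptr=6 lookahead=+ remaining=[+ id * id ) $]
Step 13: reduce E->T. Stack=[T / ( E] ptr=6 lookahead=+ remaining=[+ id * id ) $]
Step 14: shift +. Stack=[T / ( E +] ptr=7 lookahead=id remaining=[id * id ) $]
Step 15: shift id. Stack=[T / ( E + id] ptr=8 lookahead=* remaining=[* id ) $]
Step 16: reduce F->id. Stack=[T / ( E + F] ptr=8 lookahead=* remaining=[* id ) $]
Step 17: reduce T->F. Stack=[T / ( E + T] ptr=8 lookahead=* remaining=[* id ) $]
Step 18: shift *. Stack=[T / ( E + T *] ptr=9 lookahead=id remaining=[id ) $]
Step 19: shift id. Stack=[T / ( E + T * id] ptr=10 lookahead=) remaining=[) $]
Step 20: reduce F->id. Stack=[T / ( E + T * F] ptr=10 lookahead=) remaining=[) $]
Step 21: reduce T->T * F. Stack=[T / ( E + T] ptr=10 lookahead=) remaining=[) $]
Step 22: reduce E->E + T. Stack=[T / ( E] ptr=10 lookahead=) remaining=[) $]
Step 23: shift ). Stack=[T / ( E )] ptr=11 lookahead=$ remaining=[$]
Step 24: reduce F->( E ). Stack=[T / F] ptr=11 lookahead=$ remaining=[$]
Step 25: reduce T->T / F. Stack=[T] ptr=11 lookahead=$ remaining=[$]
Step 26: reduce E->T. Stack=[E] ptr=11 lookahead=$ remaining=[$]
Step 27: accept. Stack=[E] ptr=11 lookahead=$ remaining=[$]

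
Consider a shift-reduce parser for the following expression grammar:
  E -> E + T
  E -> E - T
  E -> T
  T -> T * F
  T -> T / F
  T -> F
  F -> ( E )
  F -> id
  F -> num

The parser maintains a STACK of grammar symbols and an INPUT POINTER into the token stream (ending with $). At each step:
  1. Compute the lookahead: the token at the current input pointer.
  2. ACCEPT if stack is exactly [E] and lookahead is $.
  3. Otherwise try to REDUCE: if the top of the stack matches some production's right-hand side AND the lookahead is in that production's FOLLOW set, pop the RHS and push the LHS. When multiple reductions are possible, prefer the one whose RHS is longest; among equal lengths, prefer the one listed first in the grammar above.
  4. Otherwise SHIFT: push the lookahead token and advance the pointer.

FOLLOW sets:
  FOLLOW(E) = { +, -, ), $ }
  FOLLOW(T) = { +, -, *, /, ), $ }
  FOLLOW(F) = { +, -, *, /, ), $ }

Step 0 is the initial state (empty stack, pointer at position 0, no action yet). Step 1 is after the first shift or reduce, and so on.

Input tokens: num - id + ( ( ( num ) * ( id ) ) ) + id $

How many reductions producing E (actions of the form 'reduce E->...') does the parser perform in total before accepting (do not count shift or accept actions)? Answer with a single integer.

Step 1: shift num. Stack=[num] ptr=1 lookahead=- remaining=[- id + ( ( ( num ) * ( id ) ) ) + id $]
Step 2: reduce F->num. Stack=[F] ptr=1 lookahead=- remaining=[- id + ( ( ( num ) * ( id ) ) ) + id $]
Step 3: reduce T->F. Stack=[T] ptr=1 lookahead=- remaining=[- id + ( ( ( num ) * ( id ) ) ) + id $]
Step 4: reduce E->T. Stack=[E] ptr=1 lookahead=- remaining=[- id + ( ( ( num ) * ( id ) ) ) + id $]
Step 5: shift -. Stack=[E -] ptr=2 lookahead=id remaining=[id + ( ( ( num ) * ( id ) ) ) + id $]
Step 6: shift id. Stack=[E - id] ptr=3 lookahead=+ remaining=[+ ( ( ( num ) * ( id ) ) ) + id $]
Step 7: reduce F->id. Stack=[E - F] ptr=3 lookahead=+ remaining=[+ ( ( ( num ) * ( id ) ) ) + id $]
Step 8: reduce T->F. Stack=[E - T] ptr=3 lookahead=+ remaining=[+ ( ( ( num ) * ( id ) ) ) + id $]
Step 9: reduce E->E - T. Stack=[E] ptr=3 lookahead=+ remaining=[+ ( ( ( num ) * ( id ) ) ) + id $]
Step 10: shift +. Stack=[E +] ptr=4 lookahead=( remaining=[( ( ( num ) * ( id ) ) ) + id $]
Step 11: shift (. Stack=[E + (] ptr=5 lookahead=( remaining=[( ( num ) * ( id ) ) ) + id $]
Step 12: shift (. Stack=[E + ( (] ptr=6 lookahead=( remaining=[( num ) * ( id ) ) ) + id $]
Step 13: shift (. Stack=[E + ( ( (] ptr=7 lookahead=num remaining=[num ) * ( id ) ) ) + id $]
Step 14: shift num. Stack=[E + ( ( ( num] ptr=8 lookahead=) remaining=[) * ( id ) ) ) + id $]
Step 15: reduce F->num. Stack=[E + ( ( ( F] ptr=8 lookahead=) remaining=[) * ( id ) ) ) + id $]
Step 16: reduce T->F. Stack=[E + ( ( ( T] ptr=8 lookahead=) remaining=[) * ( id ) ) ) + id $]
Step 17: reduce E->T. Stack=[E + ( ( ( E] ptr=8 lookahead=) remaining=[) * ( id ) ) ) + id $]
Step 18: shift ). Stack=[E + ( ( ( E )] ptr=9 lookahead=* remaining=[* ( id ) ) ) + id $]
Step 19: reduce F->( E ). Stack=[E + ( ( F] ptr=9 lookahead=* remaining=[* ( id ) ) ) + id $]
Step 20: reduce T->F. Stack=[E + ( ( T] ptr=9 lookahead=* remaining=[* ( id ) ) ) + id $]
Step 21: shift *. Stack=[E + ( ( T *] ptr=10 lookahead=( remaining=[( id ) ) ) + id $]
Step 22: shift (. Stack=[E + ( ( T * (] ptr=11 lookahead=id remaining=[id ) ) ) + id $]
Step 23: shift id. Stack=[E + ( ( T * ( id] ptr=12 lookahead=) remaining=[) ) ) + id $]
Step 24: reduce F->id. Stack=[E + ( ( T * ( F] ptr=12 lookahead=) remaining=[) ) ) + id $]
Step 25: reduce T->F. Stack=[E + ( ( T * ( T] ptr=12 lookahead=) remaining=[) ) ) + id $]
Step 26: reduce E->T. Stack=[E + ( ( T * ( E] ptr=12 lookahead=) remaining=[) ) ) + id $]
Step 27: shift ). Stack=[E + ( ( T * ( E )] ptr=13 lookahead=) remaining=[) ) + id $]
Step 28: reduce F->( E ). Stack=[E + ( ( T * F] ptr=13 lookahead=) remaining=[) ) + id $]
Step 29: reduce T->T * F. Stack=[E + ( ( T] ptr=13 lookahead=) remaining=[) ) + id $]
Step 30: reduce E->T. Stack=[E + ( ( E] ptr=13 lookahead=) remaining=[) ) + id $]
Step 31: shift ). Stack=[E + ( ( E )] ptr=14 lookahead=) remaining=[) + id $]
Step 32: reduce F->( E ). Stack=[E + ( F] ptr=14 lookahead=) remaining=[) + id $]
Step 33: reduce T->F. Stack=[E + ( T] ptr=14 lookahead=) remaining=[) + id $]
Step 34: reduce E->T. Stack=[E + ( E] ptr=14 lookahead=) remaining=[) + id $]
Step 35: shift ). Stack=[E + ( E )] ptr=15 lookahead=+ remaining=[+ id $]
Step 36: reduce F->( E ). Stack=[E + F] ptr=15 lookahead=+ remaining=[+ id $]
Step 37: reduce T->F. Stack=[E + T] ptr=15 lookahead=+ remaining=[+ id $]
Step 38: reduce E->E + T. Stack=[E] ptr=15 lookahead=+ remaining=[+ id $]
Step 39: shift +. Stack=[E +] ptr=16 lookahead=id remaining=[id $]
Step 40: shift id. Stack=[E + id] ptr=17 lookahead=$ remaining=[$]
Step 41: reduce F->id. Stack=[E + F] ptr=17 lookahead=$ remaining=[$]
Step 42: reduce T->F. Stack=[E + T] ptr=17 lookahead=$ remaining=[$]
Step 43: reduce E->E + T. Stack=[E] ptr=17 lookahead=$ remaining=[$]
Step 44: accept. Stack=[E] ptr=17 lookahead=$ remaining=[$]

Answer: 8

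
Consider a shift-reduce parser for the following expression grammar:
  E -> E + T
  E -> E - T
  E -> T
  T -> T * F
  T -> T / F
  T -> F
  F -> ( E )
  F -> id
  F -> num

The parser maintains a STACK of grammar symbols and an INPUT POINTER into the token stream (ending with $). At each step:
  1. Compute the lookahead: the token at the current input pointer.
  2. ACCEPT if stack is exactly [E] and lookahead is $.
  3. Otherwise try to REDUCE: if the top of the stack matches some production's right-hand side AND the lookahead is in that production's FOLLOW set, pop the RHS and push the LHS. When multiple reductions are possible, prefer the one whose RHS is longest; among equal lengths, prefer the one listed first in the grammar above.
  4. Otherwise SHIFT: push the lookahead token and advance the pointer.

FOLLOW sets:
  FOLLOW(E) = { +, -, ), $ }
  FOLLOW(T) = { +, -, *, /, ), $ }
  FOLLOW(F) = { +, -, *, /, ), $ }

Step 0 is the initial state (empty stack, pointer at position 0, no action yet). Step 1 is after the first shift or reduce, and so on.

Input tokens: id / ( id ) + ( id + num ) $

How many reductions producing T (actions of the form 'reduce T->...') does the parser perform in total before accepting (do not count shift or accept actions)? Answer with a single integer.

Answer: 6

Derivation:
Step 1: shift id. Stack=[id] ptr=1 lookahead=/ remaining=[/ ( id ) + ( id + num ) $]
Step 2: reduce F->id. Stack=[F] ptr=1 lookahead=/ remaining=[/ ( id ) + ( id + num ) $]
Step 3: reduce T->F. Stack=[T] ptr=1 lookahead=/ remaining=[/ ( id ) + ( id + num ) $]
Step 4: shift /. Stack=[T /] ptr=2 lookahead=( remaining=[( id ) + ( id + num ) $]
Step 5: shift (. Stack=[T / (] ptr=3 lookahead=id remaining=[id ) + ( id + num ) $]
Step 6: shift id. Stack=[T / ( id] ptr=4 lookahead=) remaining=[) + ( id + num ) $]
Step 7: reduce F->id. Stack=[T / ( F] ptr=4 lookahead=) remaining=[) + ( id + num ) $]
Step 8: reduce T->F. Stack=[T / ( T] ptr=4 lookahead=) remaining=[) + ( id + num ) $]
Step 9: reduce E->T. Stack=[T / ( E] ptr=4 lookahead=) remaining=[) + ( id + num ) $]
Step 10: shift ). Stack=[T / ( E )] ptr=5 lookahead=+ remaining=[+ ( id + num ) $]
Step 11: reduce F->( E ). Stack=[T / F] ptr=5 lookahead=+ remaining=[+ ( id + num ) $]
Step 12: reduce T->T / F. Stack=[T] ptr=5 lookahead=+ remaining=[+ ( id + num ) $]
Step 13: reduce E->T. Stack=[E] ptr=5 lookahead=+ remaining=[+ ( id + num ) $]
Step 14: shift +. Stack=[E +] ptr=6 lookahead=( remaining=[( id + num ) $]
Step 15: shift (. Stack=[E + (] ptr=7 lookahead=id remaining=[id + num ) $]
Step 16: shift id. Stack=[E + ( id] ptr=8 lookahead=+ remaining=[+ num ) $]
Step 17: reduce F->id. Stack=[E + ( F] ptr=8 lookahead=+ remaining=[+ num ) $]
Step 18: reduce T->F. Stack=[E + ( T] ptr=8 lookahead=+ remaining=[+ num ) $]
Step 19: reduce E->T. Stack=[E + ( E] ptr=8 lookahead=+ remaining=[+ num ) $]
Step 20: shift +. Stack=[E + ( E +] ptr=9 lookahead=num remaining=[num ) $]
Step 21: shift num. Stack=[E + ( E + num] ptr=10 lookahead=) remaining=[) $]
Step 22: reduce F->num. Stack=[E + ( E + F] ptr=10 lookahead=) remaining=[) $]
Step 23: reduce T->F. Stack=[E + ( E + T] ptr=10 lookahead=) remaining=[) $]
Step 24: reduce E->E + T. Stack=[E + ( E] ptr=10 lookahead=) remaining=[) $]
Step 25: shift ). Stack=[E + ( E )] ptr=11 lookahead=$ remaining=[$]
Step 26: reduce F->( E ). Stack=[E + F] ptr=11 lookahead=$ remaining=[$]
Step 27: reduce T->F. Stack=[E + T] ptr=11 lookahead=$ remaining=[$]
Step 28: reduce E->E + T. Stack=[E] ptr=11 lookahead=$ remaining=[$]
Step 29: accept. Stack=[E] ptr=11 lookahead=$ remaining=[$]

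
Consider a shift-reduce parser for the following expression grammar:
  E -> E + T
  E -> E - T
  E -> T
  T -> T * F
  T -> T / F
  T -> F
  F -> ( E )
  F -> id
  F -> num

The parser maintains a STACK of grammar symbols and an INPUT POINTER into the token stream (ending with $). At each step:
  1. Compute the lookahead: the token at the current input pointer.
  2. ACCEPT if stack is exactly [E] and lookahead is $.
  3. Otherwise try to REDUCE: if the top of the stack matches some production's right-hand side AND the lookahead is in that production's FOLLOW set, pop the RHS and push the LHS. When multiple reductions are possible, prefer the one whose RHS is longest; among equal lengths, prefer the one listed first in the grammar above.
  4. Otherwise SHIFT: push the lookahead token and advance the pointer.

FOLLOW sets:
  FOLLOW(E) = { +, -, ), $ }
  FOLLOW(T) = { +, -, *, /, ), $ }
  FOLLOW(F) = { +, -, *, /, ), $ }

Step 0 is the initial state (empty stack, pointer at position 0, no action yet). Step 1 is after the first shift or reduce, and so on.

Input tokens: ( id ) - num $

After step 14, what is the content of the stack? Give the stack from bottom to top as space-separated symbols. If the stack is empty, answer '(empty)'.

Step 1: shift (. Stack=[(] ptr=1 lookahead=id remaining=[id ) - num $]
Step 2: shift id. Stack=[( id] ptr=2 lookahead=) remaining=[) - num $]
Step 3: reduce F->id. Stack=[( F] ptr=2 lookahead=) remaining=[) - num $]
Step 4: reduce T->F. Stack=[( T] ptr=2 lookahead=) remaining=[) - num $]
Step 5: reduce E->T. Stack=[( E] ptr=2 lookahead=) remaining=[) - num $]
Step 6: shift ). Stack=[( E )] ptr=3 lookahead=- remaining=[- num $]
Step 7: reduce F->( E ). Stack=[F] ptr=3 lookahead=- remaining=[- num $]
Step 8: reduce T->F. Stack=[T] ptr=3 lookahead=- remaining=[- num $]
Step 9: reduce E->T. Stack=[E] ptr=3 lookahead=- remaining=[- num $]
Step 10: shift -. Stack=[E -] ptr=4 lookahead=num remaining=[num $]
Step 11: shift num. Stack=[E - num] ptr=5 lookahead=$ remaining=[$]
Step 12: reduce F->num. Stack=[E - F] ptr=5 lookahead=$ remaining=[$]
Step 13: reduce T->F. Stack=[E - T] ptr=5 lookahead=$ remaining=[$]
Step 14: reduce E->E - T. Stack=[E] ptr=5 lookahead=$ remaining=[$]

Answer: E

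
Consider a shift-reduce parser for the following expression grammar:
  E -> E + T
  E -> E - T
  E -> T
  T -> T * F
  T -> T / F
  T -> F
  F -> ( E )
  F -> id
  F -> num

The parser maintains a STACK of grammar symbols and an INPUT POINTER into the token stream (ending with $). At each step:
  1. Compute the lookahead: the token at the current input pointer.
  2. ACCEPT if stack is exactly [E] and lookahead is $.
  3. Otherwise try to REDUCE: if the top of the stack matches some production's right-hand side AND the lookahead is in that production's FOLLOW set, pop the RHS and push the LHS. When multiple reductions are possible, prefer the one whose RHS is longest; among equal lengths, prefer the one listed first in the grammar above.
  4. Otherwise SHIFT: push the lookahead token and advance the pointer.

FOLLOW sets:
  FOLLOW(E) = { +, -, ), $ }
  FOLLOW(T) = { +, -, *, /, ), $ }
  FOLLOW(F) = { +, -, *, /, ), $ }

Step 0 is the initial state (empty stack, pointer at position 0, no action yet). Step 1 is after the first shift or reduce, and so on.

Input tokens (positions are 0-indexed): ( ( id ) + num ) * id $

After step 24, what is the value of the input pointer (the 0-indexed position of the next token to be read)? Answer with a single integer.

Answer: 9

Derivation:
Step 1: shift (. Stack=[(] ptr=1 lookahead=( remaining=[( id ) + num ) * id $]
Step 2: shift (. Stack=[( (] ptr=2 lookahead=id remaining=[id ) + num ) * id $]
Step 3: shift id. Stack=[( ( id] ptr=3 lookahead=) remaining=[) + num ) * id $]
Step 4: reduce F->id. Stack=[( ( F] ptr=3 lookahead=) remaining=[) + num ) * id $]
Step 5: reduce T->F. Stack=[( ( T] ptr=3 lookahead=) remaining=[) + num ) * id $]
Step 6: reduce E->T. Stack=[( ( E] ptr=3 lookahead=) remaining=[) + num ) * id $]
Step 7: shift ). Stack=[( ( E )] ptr=4 lookahead=+ remaining=[+ num ) * id $]
Step 8: reduce F->( E ). Stack=[( F] ptr=4 lookahead=+ remaining=[+ num ) * id $]
Step 9: reduce T->F. Stack=[( T] ptr=4 lookahead=+ remaining=[+ num ) * id $]
Step 10: reduce E->T. Stack=[( E] ptr=4 lookahead=+ remaining=[+ num ) * id $]
Step 11: shift +. Stack=[( E +] ptr=5 lookahead=num remaining=[num ) * id $]
Step 12: shift num. Stack=[( E + num] ptr=6 lookahead=) remaining=[) * id $]
Step 13: reduce F->num. Stack=[( E + F] ptr=6 lookahead=) remaining=[) * id $]
Step 14: reduce T->F. Stack=[( E + T] ptr=6 lookahead=) remaining=[) * id $]
Step 15: reduce E->E + T. Stack=[( E] ptr=6 lookahead=) remaining=[) * id $]
Step 16: shift ). Stack=[( E )] ptr=7 lookahead=* remaining=[* id $]
Step 17: reduce F->( E ). Stack=[F] ptr=7 lookahead=* remaining=[* id $]
Step 18: reduce T->F. Stack=[T] ptr=7 lookahead=* remaining=[* id $]
Step 19: shift *. Stack=[T *] ptr=8 lookahead=id remaining=[id $]
Step 20: shift id. Stack=[T * id] ptr=9 lookahead=$ remaining=[$]
Step 21: reduce F->id. Stack=[T * F] ptr=9 lookahead=$ remaining=[$]
Step 22: reduce T->T * F. Stack=[T] ptr=9 lookahead=$ remaining=[$]
Step 23: reduce E->T. Stack=[E] ptr=9 lookahead=$ remaining=[$]
Step 24: accept. Stack=[E] ptr=9 lookahead=$ remaining=[$]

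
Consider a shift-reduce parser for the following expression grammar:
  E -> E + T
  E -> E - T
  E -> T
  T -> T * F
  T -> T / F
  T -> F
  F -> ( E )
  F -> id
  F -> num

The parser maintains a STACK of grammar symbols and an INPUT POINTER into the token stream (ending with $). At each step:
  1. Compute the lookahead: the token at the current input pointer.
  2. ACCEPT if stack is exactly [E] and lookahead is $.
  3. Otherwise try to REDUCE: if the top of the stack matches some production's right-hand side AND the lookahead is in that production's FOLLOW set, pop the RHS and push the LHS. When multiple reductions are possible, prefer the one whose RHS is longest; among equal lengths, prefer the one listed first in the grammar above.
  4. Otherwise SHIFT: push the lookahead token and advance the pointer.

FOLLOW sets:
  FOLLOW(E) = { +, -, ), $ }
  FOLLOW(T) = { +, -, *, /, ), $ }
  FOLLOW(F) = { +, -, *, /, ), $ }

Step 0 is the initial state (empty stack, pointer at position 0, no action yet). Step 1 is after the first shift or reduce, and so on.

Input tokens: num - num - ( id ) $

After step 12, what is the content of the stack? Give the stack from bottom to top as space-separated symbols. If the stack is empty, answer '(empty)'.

Answer: E - ( id

Derivation:
Step 1: shift num. Stack=[num] ptr=1 lookahead=- remaining=[- num - ( id ) $]
Step 2: reduce F->num. Stack=[F] ptr=1 lookahead=- remaining=[- num - ( id ) $]
Step 3: reduce T->F. Stack=[T] ptr=1 lookahead=- remaining=[- num - ( id ) $]
Step 4: reduce E->T. Stack=[E] ptr=1 lookahead=- remaining=[- num - ( id ) $]
Step 5: shift -. Stack=[E -] ptr=2 lookahead=num remaining=[num - ( id ) $]
Step 6: shift num. Stack=[E - num] ptr=3 lookahead=- remaining=[- ( id ) $]
Step 7: reduce F->num. Stack=[E - F] ptr=3 lookahead=- remaining=[- ( id ) $]
Step 8: reduce T->F. Stack=[E - T] ptr=3 lookahead=- remaining=[- ( id ) $]
Step 9: reduce E->E - T. Stack=[E] ptr=3 lookahead=- remaining=[- ( id ) $]
Step 10: shift -. Stack=[E -] ptr=4 lookahead=( remaining=[( id ) $]
Step 11: shift (. Stack=[E - (] ptr=5 lookahead=id remaining=[id ) $]
Step 12: shift id. Stack=[E - ( id] ptr=6 lookahead=) remaining=[) $]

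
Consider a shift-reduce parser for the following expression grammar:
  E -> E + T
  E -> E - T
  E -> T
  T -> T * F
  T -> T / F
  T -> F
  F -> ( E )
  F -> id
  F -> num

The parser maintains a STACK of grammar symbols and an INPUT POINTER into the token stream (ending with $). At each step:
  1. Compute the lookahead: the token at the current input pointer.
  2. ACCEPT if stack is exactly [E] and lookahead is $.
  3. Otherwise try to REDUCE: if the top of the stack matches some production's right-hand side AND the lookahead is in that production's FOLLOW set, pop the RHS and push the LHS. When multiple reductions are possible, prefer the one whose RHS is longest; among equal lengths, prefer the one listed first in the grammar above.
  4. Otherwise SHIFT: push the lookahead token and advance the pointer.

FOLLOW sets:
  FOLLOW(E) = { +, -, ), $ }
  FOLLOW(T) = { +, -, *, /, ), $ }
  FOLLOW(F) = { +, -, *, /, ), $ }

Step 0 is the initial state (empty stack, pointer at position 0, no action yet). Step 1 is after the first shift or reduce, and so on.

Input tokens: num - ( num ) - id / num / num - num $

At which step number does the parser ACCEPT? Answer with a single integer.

Answer: 33

Derivation:
Step 1: shift num. Stack=[num] ptr=1 lookahead=- remaining=[- ( num ) - id / num / num - num $]
Step 2: reduce F->num. Stack=[F] ptr=1 lookahead=- remaining=[- ( num ) - id / num / num - num $]
Step 3: reduce T->F. Stack=[T] ptr=1 lookahead=- remaining=[- ( num ) - id / num / num - num $]
Step 4: reduce E->T. Stack=[E] ptr=1 lookahead=- remaining=[- ( num ) - id / num / num - num $]
Step 5: shift -. Stack=[E -] ptr=2 lookahead=( remaining=[( num ) - id / num / num - num $]
Step 6: shift (. Stack=[E - (] ptr=3 lookahead=num remaining=[num ) - id / num / num - num $]
Step 7: shift num. Stack=[E - ( num] ptr=4 lookahead=) remaining=[) - id / num / num - num $]
Step 8: reduce F->num. Stack=[E - ( F] ptr=4 lookahead=) remaining=[) - id / num / num - num $]
Step 9: reduce T->F. Stack=[E - ( T] ptr=4 lookahead=) remaining=[) - id / num / num - num $]
Step 10: reduce E->T. Stack=[E - ( E] ptr=4 lookahead=) remaining=[) - id / num / num - num $]
Step 11: shift ). Stack=[E - ( E )] ptr=5 lookahead=- remaining=[- id / num / num - num $]
Step 12: reduce F->( E ). Stack=[E - F] ptr=5 lookahead=- remaining=[- id / num / num - num $]
Step 13: reduce T->F. Stack=[E - T] ptr=5 lookahead=- remaining=[- id / num / num - num $]
Step 14: reduce E->E - T. Stack=[E] ptr=5 lookahead=- remaining=[- id / num / num - num $]
Step 15: shift -. Stack=[E -] ptr=6 lookahead=id remaining=[id / num / num - num $]
Step 16: shift id. Stack=[E - id] ptr=7 lookahead=/ remaining=[/ num / num - num $]
Step 17: reduce F->id. Stack=[E - F] ptr=7 lookahead=/ remaining=[/ num / num - num $]
Step 18: reduce T->F. Stack=[E - T] ptr=7 lookahead=/ remaining=[/ num / num - num $]
Step 19: shift /. Stack=[E - T /] ptr=8 lookahead=num remaining=[num / num - num $]
Step 20: shift num. Stack=[E - T / num] ptr=9 lookahead=/ remaining=[/ num - num $]
Step 21: reduce F->num. Stack=[E - T / F] ptr=9 lookahead=/ remaining=[/ num - num $]
Step 22: reduce T->T / F. Stack=[E - T] ptr=9 lookahead=/ remaining=[/ num - num $]
Step 23: shift /. Stack=[E - T /] ptr=10 lookahead=num remaining=[num - num $]
Step 24: shift num. Stack=[E - T / num] ptr=11 lookahead=- remaining=[- num $]
Step 25: reduce F->num. Stack=[E - T / F] ptr=11 lookahead=- remaining=[- num $]
Step 26: reduce T->T / F. Stack=[E - T] ptr=11 lookahead=- remaining=[- num $]
Step 27: reduce E->E - T. Stack=[E] ptr=11 lookahead=- remaining=[- num $]
Step 28: shift -. Stack=[E -] ptr=12 lookahead=num remaining=[num $]
Step 29: shift num. Stack=[E - num] ptr=13 lookahead=$ remaining=[$]
Step 30: reduce F->num. Stack=[E - F] ptr=13 lookahead=$ remaining=[$]
Step 31: reduce T->F. Stack=[E - T] ptr=13 lookahead=$ remaining=[$]
Step 32: reduce E->E - T. Stack=[E] ptr=13 lookahead=$ remaining=[$]
Step 33: accept. Stack=[E] ptr=13 lookahead=$ remaining=[$]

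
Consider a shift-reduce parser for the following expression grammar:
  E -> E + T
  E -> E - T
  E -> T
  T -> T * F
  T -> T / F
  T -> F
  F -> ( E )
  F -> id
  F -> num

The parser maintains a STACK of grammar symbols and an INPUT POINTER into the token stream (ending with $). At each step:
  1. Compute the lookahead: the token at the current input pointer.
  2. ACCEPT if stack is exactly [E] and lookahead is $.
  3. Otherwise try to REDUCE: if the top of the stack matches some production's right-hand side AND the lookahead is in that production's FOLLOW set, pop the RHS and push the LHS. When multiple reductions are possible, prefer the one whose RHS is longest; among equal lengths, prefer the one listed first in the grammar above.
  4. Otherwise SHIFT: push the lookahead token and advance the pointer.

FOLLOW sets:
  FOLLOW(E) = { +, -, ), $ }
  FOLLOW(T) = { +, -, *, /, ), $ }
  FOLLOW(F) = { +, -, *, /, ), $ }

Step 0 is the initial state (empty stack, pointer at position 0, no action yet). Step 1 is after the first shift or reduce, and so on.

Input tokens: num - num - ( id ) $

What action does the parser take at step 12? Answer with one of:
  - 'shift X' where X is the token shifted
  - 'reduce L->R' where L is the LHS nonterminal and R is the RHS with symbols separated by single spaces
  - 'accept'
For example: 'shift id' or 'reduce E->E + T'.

Answer: shift id

Derivation:
Step 1: shift num. Stack=[num] ptr=1 lookahead=- remaining=[- num - ( id ) $]
Step 2: reduce F->num. Stack=[F] ptr=1 lookahead=- remaining=[- num - ( id ) $]
Step 3: reduce T->F. Stack=[T] ptr=1 lookahead=- remaining=[- num - ( id ) $]
Step 4: reduce E->T. Stack=[E] ptr=1 lookahead=- remaining=[- num - ( id ) $]
Step 5: shift -. Stack=[E -] ptr=2 lookahead=num remaining=[num - ( id ) $]
Step 6: shift num. Stack=[E - num] ptr=3 lookahead=- remaining=[- ( id ) $]
Step 7: reduce F->num. Stack=[E - F] ptr=3 lookahead=- remaining=[- ( id ) $]
Step 8: reduce T->F. Stack=[E - T] ptr=3 lookahead=- remaining=[- ( id ) $]
Step 9: reduce E->E - T. Stack=[E] ptr=3 lookahead=- remaining=[- ( id ) $]
Step 10: shift -. Stack=[E -] ptr=4 lookahead=( remaining=[( id ) $]
Step 11: shift (. Stack=[E - (] ptr=5 lookahead=id remaining=[id ) $]
Step 12: shift id. Stack=[E - ( id] ptr=6 lookahead=) remaining=[) $]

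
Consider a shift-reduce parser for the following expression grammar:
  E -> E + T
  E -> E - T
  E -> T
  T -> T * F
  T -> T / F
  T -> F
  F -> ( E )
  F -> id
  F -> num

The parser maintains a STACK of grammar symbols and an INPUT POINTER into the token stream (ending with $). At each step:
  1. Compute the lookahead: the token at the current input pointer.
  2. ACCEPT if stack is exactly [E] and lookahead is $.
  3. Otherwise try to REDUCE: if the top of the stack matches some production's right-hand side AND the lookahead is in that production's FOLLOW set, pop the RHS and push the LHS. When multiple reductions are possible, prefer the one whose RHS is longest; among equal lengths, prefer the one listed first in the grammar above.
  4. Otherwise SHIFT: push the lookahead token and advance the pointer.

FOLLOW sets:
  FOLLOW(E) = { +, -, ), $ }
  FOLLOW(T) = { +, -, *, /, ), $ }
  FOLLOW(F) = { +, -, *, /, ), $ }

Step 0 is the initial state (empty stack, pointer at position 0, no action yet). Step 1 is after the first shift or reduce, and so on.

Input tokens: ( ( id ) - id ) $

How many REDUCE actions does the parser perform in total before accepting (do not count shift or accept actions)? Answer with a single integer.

Answer: 12

Derivation:
Step 1: shift (. Stack=[(] ptr=1 lookahead=( remaining=[( id ) - id ) $]
Step 2: shift (. Stack=[( (] ptr=2 lookahead=id remaining=[id ) - id ) $]
Step 3: shift id. Stack=[( ( id] ptr=3 lookahead=) remaining=[) - id ) $]
Step 4: reduce F->id. Stack=[( ( F] ptr=3 lookahead=) remaining=[) - id ) $]
Step 5: reduce T->F. Stack=[( ( T] ptr=3 lookahead=) remaining=[) - id ) $]
Step 6: reduce E->T. Stack=[( ( E] ptr=3 lookahead=) remaining=[) - id ) $]
Step 7: shift ). Stack=[( ( E )] ptr=4 lookahead=- remaining=[- id ) $]
Step 8: reduce F->( E ). Stack=[( F] ptr=4 lookahead=- remaining=[- id ) $]
Step 9: reduce T->F. Stack=[( T] ptr=4 lookahead=- remaining=[- id ) $]
Step 10: reduce E->T. Stack=[( E] ptr=4 lookahead=- remaining=[- id ) $]
Step 11: shift -. Stack=[( E -] ptr=5 lookahead=id remaining=[id ) $]
Step 12: shift id. Stack=[( E - id] ptr=6 lookahead=) remaining=[) $]
Step 13: reduce F->id. Stack=[( E - F] ptr=6 lookahead=) remaining=[) $]
Step 14: reduce T->F. Stack=[( E - T] ptr=6 lookahead=) remaining=[) $]
Step 15: reduce E->E - T. Stack=[( E] ptr=6 lookahead=) remaining=[) $]
Step 16: shift ). Stack=[( E )] ptr=7 lookahead=$ remaining=[$]
Step 17: reduce F->( E ). Stack=[F] ptr=7 lookahead=$ remaining=[$]
Step 18: reduce T->F. Stack=[T] ptr=7 lookahead=$ remaining=[$]
Step 19: reduce E->T. Stack=[E] ptr=7 lookahead=$ remaining=[$]
Step 20: accept. Stack=[E] ptr=7 lookahead=$ remaining=[$]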